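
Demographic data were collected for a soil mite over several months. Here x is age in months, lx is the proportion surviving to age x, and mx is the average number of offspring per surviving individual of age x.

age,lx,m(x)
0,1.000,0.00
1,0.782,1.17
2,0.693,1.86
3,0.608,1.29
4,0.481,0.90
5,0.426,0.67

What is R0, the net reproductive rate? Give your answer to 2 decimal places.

3.71

lx·mx by age: 0, 0.91494, 1.28898, 0.78432, 0.4329, 0.28542
R0 = Σ lx·mx = 3.70656 → 3.71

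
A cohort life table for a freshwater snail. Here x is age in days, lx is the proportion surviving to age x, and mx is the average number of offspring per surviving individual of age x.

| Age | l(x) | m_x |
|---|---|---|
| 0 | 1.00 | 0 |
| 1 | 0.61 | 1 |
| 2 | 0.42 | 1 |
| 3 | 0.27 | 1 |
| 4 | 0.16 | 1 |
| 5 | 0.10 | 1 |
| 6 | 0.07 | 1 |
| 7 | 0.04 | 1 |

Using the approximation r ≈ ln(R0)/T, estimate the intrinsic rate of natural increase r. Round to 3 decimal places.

0.209

R0 = Σ lx·mx = 0 + 0.61 + 0.42 + 0.27 + 0.16 + 0.1 + 0.07 + 0.04 = 1.67
Σ x·lx·mx = 4.1; T = 4.1/1.67 = 2.45509…
r ≈ ln(R0)/T = ln(1.67)/2.45509… = 0.20888… → 0.209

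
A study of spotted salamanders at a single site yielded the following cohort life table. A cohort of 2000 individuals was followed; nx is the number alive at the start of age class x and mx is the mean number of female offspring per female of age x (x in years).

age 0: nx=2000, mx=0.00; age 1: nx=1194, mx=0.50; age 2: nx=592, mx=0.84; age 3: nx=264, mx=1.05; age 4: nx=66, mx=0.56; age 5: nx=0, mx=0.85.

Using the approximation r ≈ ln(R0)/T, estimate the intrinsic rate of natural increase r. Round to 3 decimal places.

lx = nx/n0 = nx/2000: 1, 0.597, 0.296, 0.132, 0.033, 0
R0 = Σ lx·mx = 0 + 0.2985 + 0.24864 + 0.1386 + 0.01848 + 0 = 0.70422
Σ x·lx·mx = 1.2855; T = 1.2855/0.70422 = 1.82542…
r ≈ ln(R0)/T = ln(0.70422)/1.82542… = -0.1921… → -0.192

-0.192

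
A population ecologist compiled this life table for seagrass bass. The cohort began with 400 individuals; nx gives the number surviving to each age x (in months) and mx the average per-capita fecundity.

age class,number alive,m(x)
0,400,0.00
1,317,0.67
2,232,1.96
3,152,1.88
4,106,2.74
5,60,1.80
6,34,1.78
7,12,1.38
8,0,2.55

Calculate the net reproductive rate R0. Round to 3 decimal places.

lx = nx/n0 = nx/400: 1, 0.7925, 0.58, 0.38, 0.265, 0.15, 0.085, 0.03, 0
lx·mx by age: 0, 0.530975, 1.1368, 0.7144, 0.7261, 0.27, 0.1513, 0.0414, 0
R0 = Σ lx·mx = 3.570975 → 3.571

3.571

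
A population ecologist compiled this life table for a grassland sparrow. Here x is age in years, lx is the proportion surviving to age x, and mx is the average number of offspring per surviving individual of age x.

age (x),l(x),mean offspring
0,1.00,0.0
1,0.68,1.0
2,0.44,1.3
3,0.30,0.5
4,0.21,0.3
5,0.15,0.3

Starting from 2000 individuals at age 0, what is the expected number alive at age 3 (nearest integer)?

600

Expected survivors = N0 · l_3 = 2000 × 0.30 = 600 → 600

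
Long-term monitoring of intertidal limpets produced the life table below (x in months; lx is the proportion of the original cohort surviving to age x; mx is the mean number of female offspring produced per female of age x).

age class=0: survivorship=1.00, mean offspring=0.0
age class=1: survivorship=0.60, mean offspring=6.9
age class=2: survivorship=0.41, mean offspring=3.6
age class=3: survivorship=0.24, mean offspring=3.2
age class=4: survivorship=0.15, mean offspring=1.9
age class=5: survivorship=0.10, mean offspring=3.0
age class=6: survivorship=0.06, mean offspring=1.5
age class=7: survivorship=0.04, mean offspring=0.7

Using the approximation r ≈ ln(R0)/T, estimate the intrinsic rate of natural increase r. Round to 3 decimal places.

1.087

R0 = Σ lx·mx = 0 + 4.14 + 1.476 + 0.768 + 0.285 + 0.3 + 0.09 + 0.028 = 7.087
Σ x·lx·mx = 12.772; T = 12.772/7.087 = 1.80217…
r ≈ ln(R0)/T = ln(7.087)/1.80217… = 1.08661… → 1.087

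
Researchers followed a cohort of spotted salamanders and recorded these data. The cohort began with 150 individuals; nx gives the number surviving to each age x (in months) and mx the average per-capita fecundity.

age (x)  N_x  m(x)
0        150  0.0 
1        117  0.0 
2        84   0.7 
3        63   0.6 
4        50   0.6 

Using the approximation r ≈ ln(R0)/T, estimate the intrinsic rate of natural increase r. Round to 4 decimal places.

lx = nx/n0 = nx/150: 1, 0.78, 0.56, 0.42, 0.33333…
R0 = Σ lx·mx = 0 + 0 + 0.392 + 0.252 + 0.2… = 0.844…
Σ x·lx·mx = 2.34…; T = 2.34…/0.844… = 2.77251…
r ≈ ln(R0)/T = ln(0.844…)/2.77251… = -0.061173… → -0.0612

-0.0612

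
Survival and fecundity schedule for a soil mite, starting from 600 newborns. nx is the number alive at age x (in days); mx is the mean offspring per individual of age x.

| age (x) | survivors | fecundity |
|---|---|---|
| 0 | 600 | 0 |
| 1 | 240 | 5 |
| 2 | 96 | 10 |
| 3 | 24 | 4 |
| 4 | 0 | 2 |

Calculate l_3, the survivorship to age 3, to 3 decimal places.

l_3 = n_3/n_0 = 24/600 = 0.04 → 0.040

0.040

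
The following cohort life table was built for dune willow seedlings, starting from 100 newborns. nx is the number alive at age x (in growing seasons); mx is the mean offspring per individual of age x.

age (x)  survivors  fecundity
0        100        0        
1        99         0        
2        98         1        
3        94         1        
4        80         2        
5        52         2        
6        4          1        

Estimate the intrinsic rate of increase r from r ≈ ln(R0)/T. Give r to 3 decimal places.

0.422

lx = nx/n0 = nx/100: 1, 0.99, 0.98, 0.94, 0.8, 0.52, 0.04
R0 = Σ lx·mx = 0 + 0 + 0.98 + 0.94 + 1.6 + 1.04 + 0.04 = 4.6
Σ x·lx·mx = 16.62; T = 16.62/4.6 = 3.61304…
r ≈ ln(R0)/T = ln(4.6)/3.61304… = 0.42237… → 0.422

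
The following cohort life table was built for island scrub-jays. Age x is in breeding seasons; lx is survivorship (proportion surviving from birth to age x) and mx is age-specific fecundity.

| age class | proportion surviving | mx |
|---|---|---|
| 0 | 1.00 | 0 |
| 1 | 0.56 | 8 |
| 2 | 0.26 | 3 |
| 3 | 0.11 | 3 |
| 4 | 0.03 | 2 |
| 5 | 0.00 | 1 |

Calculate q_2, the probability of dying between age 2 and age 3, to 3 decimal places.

q_2 = (l_2 − l_3) / l_2 = (0.26 − 0.11) / 0.26
     = 0.15 / 0.26 = 0.576923… → 0.577

0.577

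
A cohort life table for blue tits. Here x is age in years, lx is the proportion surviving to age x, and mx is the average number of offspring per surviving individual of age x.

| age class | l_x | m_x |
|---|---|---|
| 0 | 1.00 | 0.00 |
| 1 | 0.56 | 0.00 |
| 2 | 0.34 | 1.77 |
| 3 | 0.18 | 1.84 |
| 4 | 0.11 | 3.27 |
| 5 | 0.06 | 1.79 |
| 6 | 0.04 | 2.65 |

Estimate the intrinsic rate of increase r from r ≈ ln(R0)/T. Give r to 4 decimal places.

0.1283

R0 = Σ lx·mx = 0 + 0 + 0.6018 + 0.3312 + 0.3597 + 0.1074 + 0.106 = 1.5061
Σ x·lx·mx = 4.809; T = 4.809/1.5061 = 3.19302…
r ≈ ln(R0)/T = ln(1.5061)/3.19302… = 0.128256… → 0.1283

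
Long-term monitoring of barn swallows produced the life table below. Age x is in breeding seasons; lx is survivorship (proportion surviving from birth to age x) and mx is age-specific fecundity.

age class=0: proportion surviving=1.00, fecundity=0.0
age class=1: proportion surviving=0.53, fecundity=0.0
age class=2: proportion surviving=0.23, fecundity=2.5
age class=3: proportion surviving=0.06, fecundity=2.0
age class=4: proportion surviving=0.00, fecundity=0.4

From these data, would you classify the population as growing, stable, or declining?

declining

R0 = Σ lx·mx = 0 + 0 + 0.575 + 0.12 + 0 = 0.695
R0 < 1, so the population is declining.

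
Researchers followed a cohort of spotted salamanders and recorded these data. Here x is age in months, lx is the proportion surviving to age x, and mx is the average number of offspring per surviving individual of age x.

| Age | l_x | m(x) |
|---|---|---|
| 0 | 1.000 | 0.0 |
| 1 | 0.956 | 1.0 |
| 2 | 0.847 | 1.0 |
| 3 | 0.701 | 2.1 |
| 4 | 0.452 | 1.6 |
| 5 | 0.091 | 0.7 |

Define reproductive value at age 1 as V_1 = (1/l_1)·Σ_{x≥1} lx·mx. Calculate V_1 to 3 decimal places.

lx·mx for x ≥ 1: 0.956, 0.847, 1.4721, 0.7232, 0.0637 → sum = 4.062
V_1 = 4.062 / l_1 = 4.062 / 0.956 = 4.248954… → 4.249

4.249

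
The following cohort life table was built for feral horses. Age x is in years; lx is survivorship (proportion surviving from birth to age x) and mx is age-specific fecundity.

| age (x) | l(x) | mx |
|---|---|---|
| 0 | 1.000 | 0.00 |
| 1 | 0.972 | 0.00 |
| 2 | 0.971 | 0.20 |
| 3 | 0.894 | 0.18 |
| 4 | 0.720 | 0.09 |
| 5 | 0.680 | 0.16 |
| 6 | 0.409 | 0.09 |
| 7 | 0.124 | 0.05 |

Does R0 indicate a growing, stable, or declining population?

declining

R0 = Σ lx·mx = 0 + 0 + 0.1942 + 0.16092 + 0.0648 + 0.1088 + 0.03681 + 0.0062 = 0.57173
R0 < 1, so the population is declining.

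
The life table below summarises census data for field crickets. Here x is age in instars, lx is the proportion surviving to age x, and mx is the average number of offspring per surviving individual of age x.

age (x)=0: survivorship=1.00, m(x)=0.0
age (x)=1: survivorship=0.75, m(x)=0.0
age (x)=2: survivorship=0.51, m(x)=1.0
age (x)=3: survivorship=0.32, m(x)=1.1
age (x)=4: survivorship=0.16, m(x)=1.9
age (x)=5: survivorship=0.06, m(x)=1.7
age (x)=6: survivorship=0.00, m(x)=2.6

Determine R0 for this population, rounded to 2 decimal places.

lx·mx by age: 0, 0, 0.51, 0.352, 0.304, 0.102, 0
R0 = Σ lx·mx = 1.268 → 1.27

1.27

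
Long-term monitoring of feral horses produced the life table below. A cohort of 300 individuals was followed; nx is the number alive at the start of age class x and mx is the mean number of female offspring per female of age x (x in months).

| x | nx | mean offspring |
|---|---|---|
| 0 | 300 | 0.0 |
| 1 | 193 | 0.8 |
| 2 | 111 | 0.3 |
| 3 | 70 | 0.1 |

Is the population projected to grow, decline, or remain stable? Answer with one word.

declining

lx = nx/n0 = nx/300: 1, 0.64333…, 0.37, 0.23333…
R0 = Σ lx·mx = 0 + 0.514667… + 0.111 + 0.023333… = 0.649…
R0 < 1, so the population is declining.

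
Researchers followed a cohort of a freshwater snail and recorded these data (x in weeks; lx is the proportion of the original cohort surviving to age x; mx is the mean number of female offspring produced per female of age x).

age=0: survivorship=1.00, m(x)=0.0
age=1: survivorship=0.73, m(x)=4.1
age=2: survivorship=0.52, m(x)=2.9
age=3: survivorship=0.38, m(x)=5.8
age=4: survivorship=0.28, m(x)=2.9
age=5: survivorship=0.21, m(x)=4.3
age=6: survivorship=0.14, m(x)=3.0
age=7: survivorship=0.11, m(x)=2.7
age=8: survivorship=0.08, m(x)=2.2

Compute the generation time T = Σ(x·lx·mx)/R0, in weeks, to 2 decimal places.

2.83

lx·mx: 0, 2.993, 1.508, 2.204, 0.812, 0.903, 0.42, 0.297, 0.176 → R0 = 9.313
x·lx·mx: 0, 2.993, 3.016, 6.612, 3.248, 4.515, 2.52, 2.079, 1.408 → Σ = 26.391
T = 26.391 / 9.313 = 2.833781… → 2.83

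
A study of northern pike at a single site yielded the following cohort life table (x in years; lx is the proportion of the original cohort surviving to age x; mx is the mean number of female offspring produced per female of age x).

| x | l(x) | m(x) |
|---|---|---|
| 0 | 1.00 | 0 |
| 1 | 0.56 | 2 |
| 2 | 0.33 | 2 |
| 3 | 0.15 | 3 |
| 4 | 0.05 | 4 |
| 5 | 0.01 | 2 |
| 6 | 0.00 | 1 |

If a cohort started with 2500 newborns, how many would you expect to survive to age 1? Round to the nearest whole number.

Expected survivors = N0 · l_1 = 2500 × 0.56 = 1400 → 1400

1400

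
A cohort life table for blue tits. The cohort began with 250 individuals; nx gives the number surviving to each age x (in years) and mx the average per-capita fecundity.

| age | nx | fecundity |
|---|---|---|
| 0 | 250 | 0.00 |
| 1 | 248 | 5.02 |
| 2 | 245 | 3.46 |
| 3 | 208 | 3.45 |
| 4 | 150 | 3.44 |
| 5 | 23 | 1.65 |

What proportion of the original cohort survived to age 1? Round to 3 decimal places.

0.992

l_1 = n_1/n_0 = 248/250 = 0.992 → 0.992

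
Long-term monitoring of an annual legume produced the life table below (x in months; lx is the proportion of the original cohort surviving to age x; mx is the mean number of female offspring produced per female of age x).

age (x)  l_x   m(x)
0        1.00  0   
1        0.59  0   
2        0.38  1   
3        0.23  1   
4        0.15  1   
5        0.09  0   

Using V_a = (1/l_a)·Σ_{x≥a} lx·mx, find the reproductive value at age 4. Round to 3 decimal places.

1.000

lx·mx for x ≥ 4: 0.15, 0 → sum = 0.15
V_4 = 0.15 / l_4 = 0.15 / 0.15 = 1 → 1.000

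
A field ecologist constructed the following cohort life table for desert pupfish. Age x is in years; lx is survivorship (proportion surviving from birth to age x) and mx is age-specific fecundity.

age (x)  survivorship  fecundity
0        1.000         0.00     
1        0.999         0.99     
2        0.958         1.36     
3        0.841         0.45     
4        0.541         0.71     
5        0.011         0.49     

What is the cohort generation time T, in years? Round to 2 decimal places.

2.06

lx·mx: 0, 0.98901, 1.30288, 0.37845, 0.38411, 0.00539 → R0 = 3.05984
x·lx·mx: 0, 0.98901, 2.60576, 1.13535, 1.53644, 0.02695 → Σ = 6.29351
T = 6.29351 / 3.05984 = 2.05681… → 2.06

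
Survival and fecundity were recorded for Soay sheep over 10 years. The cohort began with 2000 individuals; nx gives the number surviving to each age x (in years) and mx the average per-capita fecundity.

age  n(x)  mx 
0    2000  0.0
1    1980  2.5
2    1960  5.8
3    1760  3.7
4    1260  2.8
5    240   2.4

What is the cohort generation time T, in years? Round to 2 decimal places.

lx = nx/n0 = nx/2000: 1, 0.99, 0.98, 0.88, 0.63, 0.12
lx·mx: 0, 2.475, 5.684, 3.256, 1.764, 0.288 → R0 = 13.467
x·lx·mx: 0, 2.475, 11.368, 9.768, 7.056, 1.44 → Σ = 32.107
T = 32.107 / 13.467 = 2.384124… → 2.38

2.38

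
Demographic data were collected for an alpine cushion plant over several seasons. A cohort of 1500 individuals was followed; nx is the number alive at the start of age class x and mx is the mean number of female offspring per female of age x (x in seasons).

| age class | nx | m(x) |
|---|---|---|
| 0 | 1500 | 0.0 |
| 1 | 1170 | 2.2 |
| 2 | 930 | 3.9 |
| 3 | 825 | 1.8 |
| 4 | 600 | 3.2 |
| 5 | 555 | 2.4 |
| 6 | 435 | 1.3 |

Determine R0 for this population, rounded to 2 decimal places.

lx = nx/n0 = nx/1500: 1, 0.78, 0.62, 0.55, 0.4, 0.37, 0.29
lx·mx by age: 0, 1.716, 2.418, 0.99, 1.28, 0.888, 0.377
R0 = Σ lx·mx = 7.669 → 7.67

7.67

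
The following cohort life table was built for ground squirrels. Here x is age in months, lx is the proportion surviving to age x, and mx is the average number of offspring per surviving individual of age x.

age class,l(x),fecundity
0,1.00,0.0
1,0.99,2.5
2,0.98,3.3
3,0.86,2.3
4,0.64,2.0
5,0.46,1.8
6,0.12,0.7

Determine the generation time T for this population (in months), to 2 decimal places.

lx·mx: 0, 2.475, 3.234, 1.978, 1.28, 0.828, 0.084 → R0 = 9.879
x·lx·mx: 0, 2.475, 6.468, 5.934, 5.12, 4.14, 0.504 → Σ = 24.641
T = 24.641 / 9.879 = 2.494281… → 2.49

2.49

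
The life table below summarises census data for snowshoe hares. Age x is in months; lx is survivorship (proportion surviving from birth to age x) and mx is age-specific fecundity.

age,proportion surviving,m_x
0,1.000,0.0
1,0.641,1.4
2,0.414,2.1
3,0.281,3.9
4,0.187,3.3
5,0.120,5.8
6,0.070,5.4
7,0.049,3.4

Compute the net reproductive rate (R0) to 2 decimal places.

lx·mx by age: 0, 0.8974, 0.8694, 1.0959, 0.6171, 0.696, 0.378, 0.1666
R0 = Σ lx·mx = 4.7204 → 4.72

4.72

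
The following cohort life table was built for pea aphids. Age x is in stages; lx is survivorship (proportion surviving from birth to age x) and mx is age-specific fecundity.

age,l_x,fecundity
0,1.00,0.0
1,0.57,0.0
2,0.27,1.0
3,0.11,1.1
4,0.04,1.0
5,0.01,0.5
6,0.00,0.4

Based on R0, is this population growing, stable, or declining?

R0 = Σ lx·mx = 0 + 0 + 0.27 + 0.121 + 0.04 + 0.005 + 0 = 0.436
R0 < 1, so the population is declining.

declining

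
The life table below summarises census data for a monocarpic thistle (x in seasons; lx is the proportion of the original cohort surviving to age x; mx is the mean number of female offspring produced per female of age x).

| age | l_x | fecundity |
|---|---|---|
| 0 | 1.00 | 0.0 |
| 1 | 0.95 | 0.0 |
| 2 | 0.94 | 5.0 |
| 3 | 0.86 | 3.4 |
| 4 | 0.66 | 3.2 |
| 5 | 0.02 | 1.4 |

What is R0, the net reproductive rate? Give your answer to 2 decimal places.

lx·mx by age: 0, 0, 4.7, 2.924, 2.112, 0.028
R0 = Σ lx·mx = 9.764 → 9.76

9.76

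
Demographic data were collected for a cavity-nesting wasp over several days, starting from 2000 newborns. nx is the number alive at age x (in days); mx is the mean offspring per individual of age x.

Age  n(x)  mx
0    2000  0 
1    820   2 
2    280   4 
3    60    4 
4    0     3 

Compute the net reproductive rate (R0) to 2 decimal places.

lx = nx/n0 = nx/2000: 1, 0.41, 0.14, 0.03, 0
lx·mx by age: 0, 0.82, 0.56, 0.12, 0
R0 = Σ lx·mx = 1.5 → 1.50

1.50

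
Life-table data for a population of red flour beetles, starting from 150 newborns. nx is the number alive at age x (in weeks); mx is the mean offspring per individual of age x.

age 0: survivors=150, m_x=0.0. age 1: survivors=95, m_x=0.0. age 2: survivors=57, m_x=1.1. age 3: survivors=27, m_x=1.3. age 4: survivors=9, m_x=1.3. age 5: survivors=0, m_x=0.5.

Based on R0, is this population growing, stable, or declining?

lx = nx/n0 = nx/150: 1, 0.63333…, 0.38, 0.18, 0.06, 0
R0 = Σ lx·mx = 0 + 0 + 0.418 + 0.234 + 0.078 + 0 = 0.73…
R0 < 1, so the population is declining.

declining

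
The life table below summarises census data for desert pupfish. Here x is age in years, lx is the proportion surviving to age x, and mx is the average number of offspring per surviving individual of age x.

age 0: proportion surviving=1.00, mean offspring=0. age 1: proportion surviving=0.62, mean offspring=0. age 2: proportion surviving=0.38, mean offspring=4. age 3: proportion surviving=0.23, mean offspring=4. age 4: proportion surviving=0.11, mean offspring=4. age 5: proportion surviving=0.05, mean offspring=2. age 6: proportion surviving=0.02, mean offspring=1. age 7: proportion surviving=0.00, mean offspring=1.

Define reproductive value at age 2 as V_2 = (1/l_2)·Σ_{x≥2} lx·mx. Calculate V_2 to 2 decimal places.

7.89

lx·mx for x ≥ 2: 1.52, 0.92, 0.44, 0.1, 0.02, 0 → sum = 3
V_2 = 3 / l_2 = 3 / 0.38 = 7.894737… → 7.89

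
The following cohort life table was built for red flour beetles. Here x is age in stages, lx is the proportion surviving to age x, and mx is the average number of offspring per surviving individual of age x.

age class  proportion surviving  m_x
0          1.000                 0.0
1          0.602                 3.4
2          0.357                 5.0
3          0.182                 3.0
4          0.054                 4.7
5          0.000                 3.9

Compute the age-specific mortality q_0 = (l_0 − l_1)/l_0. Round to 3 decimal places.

0.398

q_0 = (l_0 − l_1) / l_0 = (1 − 0.602) / 1
     = 0.398 / 1 = 0.398 → 0.398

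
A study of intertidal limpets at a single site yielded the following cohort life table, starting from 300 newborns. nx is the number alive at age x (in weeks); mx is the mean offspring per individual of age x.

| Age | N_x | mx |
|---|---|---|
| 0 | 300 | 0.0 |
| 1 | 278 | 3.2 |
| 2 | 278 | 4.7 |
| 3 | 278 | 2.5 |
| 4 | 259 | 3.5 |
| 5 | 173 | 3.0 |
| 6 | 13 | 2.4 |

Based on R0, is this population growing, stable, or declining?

lx = nx/n0 = nx/300: 1, 0.92667…, 0.92667…, 0.92667…, 0.86333…, 0.57667…, 0.04333…
R0 = Σ lx·mx = 0 + 2.965333… + 4.355333… + 2.316667… + 3.021667… + 1.73… + 0.104… = 14.493…
R0 > 1, so the population is growing.

growing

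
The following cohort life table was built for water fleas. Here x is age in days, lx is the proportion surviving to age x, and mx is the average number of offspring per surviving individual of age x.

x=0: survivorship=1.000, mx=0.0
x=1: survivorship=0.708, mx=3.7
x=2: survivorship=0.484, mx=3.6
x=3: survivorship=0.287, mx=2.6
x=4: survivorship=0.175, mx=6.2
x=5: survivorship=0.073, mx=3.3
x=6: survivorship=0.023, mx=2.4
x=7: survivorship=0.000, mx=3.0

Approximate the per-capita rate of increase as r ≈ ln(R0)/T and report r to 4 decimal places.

0.8535

R0 = Σ lx·mx = 0 + 2.6196 + 1.7424 + 0.7462 + 1.085 + 0.2409 + 0.0552 + 0 = 6.4893
Σ x·lx·mx = 14.2187; T = 14.2187/6.4893 = 2.1911…
r ≈ ln(R0)/T = ln(6.4893)/2.1911… = 0.853524… → 0.8535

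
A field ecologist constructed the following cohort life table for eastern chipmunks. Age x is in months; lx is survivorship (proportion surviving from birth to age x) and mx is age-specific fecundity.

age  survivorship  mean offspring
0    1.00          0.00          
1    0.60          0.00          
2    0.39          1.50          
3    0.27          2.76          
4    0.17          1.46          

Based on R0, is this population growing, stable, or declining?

growing

R0 = Σ lx·mx = 0 + 0 + 0.585 + 0.7452 + 0.2482 = 1.5784
R0 > 1, so the population is growing.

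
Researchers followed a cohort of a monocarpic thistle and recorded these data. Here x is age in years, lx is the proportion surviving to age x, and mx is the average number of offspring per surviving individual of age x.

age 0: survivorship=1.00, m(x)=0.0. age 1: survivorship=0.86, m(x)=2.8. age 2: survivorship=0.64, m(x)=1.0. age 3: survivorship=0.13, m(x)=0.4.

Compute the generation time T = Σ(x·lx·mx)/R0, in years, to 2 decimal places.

lx·mx: 0, 2.408, 0.64, 0.052 → R0 = 3.1
x·lx·mx: 0, 2.408, 1.28, 0.156 → Σ = 3.844
T = 3.844 / 3.1 = 1.24 → 1.24

1.24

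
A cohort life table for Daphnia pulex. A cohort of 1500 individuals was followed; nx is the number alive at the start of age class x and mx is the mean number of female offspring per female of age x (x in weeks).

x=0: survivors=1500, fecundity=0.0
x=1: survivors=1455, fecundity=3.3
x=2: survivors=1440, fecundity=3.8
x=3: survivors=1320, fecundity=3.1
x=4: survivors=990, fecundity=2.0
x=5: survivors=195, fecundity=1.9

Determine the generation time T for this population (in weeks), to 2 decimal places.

lx = nx/n0 = nx/1500: 1, 0.97, 0.96, 0.88, 0.66, 0.13
lx·mx: 0, 3.201, 3.648, 2.728, 1.32, 0.247 → R0 = 11.144
x·lx·mx: 0, 3.201, 7.296, 8.184, 5.28, 1.235 → Σ = 25.196
T = 25.196 / 11.144 = 2.260948… → 2.26

2.26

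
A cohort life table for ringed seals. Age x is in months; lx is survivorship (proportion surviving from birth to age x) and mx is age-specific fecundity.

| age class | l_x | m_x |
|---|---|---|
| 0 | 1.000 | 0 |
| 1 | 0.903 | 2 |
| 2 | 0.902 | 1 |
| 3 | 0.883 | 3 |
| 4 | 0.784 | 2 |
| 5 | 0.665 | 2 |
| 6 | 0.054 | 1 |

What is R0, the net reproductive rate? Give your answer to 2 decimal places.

lx·mx by age: 0, 1.806, 0.902, 2.649, 1.568, 1.33, 0.054
R0 = Σ lx·mx = 8.309 → 8.31

8.31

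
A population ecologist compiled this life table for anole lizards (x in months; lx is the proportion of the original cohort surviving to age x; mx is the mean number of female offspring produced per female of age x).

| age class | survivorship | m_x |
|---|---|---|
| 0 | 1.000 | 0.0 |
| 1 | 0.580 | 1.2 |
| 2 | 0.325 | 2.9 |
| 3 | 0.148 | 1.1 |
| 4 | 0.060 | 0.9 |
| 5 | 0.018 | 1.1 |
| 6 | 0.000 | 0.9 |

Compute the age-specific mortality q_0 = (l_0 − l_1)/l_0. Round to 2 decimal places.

q_0 = (l_0 − l_1) / l_0 = (1 − 0.58) / 1
     = 0.42 / 1 = 0.42 → 0.42

0.42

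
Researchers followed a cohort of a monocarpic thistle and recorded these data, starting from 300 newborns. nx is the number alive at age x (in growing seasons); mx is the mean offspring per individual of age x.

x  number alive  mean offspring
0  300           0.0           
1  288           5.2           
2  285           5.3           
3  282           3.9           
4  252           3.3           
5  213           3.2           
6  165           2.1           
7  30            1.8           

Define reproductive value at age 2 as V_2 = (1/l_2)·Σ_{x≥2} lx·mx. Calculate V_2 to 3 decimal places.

15.874

lx = nx/n0 = nx/300: 1, 0.96, 0.95, 0.94, 0.84, 0.71, 0.55, 0.1
lx·mx for x ≥ 2: 5.035, 3.666, 2.772, 2.272, 1.155, 0.18 → sum = 15.08
V_2 = 15.08 / l_2 = 15.08 / 0.95 = 15.873684… → 15.874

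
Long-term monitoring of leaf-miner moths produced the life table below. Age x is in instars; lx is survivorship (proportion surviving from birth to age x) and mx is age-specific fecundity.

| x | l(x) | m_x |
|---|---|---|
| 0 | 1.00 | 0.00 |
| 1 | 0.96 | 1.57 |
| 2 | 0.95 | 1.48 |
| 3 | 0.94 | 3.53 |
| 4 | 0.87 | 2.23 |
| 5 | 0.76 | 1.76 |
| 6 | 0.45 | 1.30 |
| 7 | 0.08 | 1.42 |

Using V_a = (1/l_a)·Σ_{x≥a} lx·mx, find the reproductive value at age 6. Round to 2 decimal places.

lx·mx for x ≥ 6: 0.585, 0.1136 → sum = 0.6986
V_6 = 0.6986 / l_6 = 0.6986 / 0.45 = 1.552444… → 1.55

1.55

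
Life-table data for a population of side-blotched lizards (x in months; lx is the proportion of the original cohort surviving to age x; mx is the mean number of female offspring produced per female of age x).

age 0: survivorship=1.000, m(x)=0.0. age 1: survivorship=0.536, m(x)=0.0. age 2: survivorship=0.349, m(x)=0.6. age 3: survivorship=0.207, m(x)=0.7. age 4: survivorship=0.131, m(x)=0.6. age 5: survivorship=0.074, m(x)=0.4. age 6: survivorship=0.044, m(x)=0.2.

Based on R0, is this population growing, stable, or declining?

declining

R0 = Σ lx·mx = 0 + 0 + 0.2094 + 0.1449 + 0.0786 + 0.0296 + 0.0088 = 0.4713
R0 < 1, so the population is declining.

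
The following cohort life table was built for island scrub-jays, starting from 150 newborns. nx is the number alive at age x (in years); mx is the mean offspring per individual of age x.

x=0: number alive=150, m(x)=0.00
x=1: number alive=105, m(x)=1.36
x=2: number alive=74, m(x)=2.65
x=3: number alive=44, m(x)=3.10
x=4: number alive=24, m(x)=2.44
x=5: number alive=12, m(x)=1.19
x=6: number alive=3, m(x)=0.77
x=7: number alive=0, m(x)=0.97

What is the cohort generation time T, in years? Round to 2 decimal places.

lx = nx/n0 = nx/150: 1, 0.7, 0.49333…, 0.29333…, 0.16, 0.08, 0.02, 0
lx·mx: 0, 0.952, 1.307333…, 0.909333…, 0.3904, 0.0952, 0.0154, 0 → R0 = 3.669667…
x·lx·mx: 0, 0.952, 2.614667…, 2.728…, 1.5616, 0.476, 0.0924, 0 → Σ = 8.424667…
T = 8.424667… / 3.669667… = 2.295758… → 2.30

2.30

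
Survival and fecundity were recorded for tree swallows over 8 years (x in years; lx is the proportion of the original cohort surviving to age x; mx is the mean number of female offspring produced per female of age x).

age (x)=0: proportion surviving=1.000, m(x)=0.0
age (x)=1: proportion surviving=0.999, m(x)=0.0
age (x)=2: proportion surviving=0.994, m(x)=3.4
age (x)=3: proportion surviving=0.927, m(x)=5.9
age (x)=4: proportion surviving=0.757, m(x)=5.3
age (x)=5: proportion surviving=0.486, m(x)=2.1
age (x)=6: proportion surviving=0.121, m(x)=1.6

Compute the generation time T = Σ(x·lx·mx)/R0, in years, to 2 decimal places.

3.23

lx·mx: 0, 0, 3.3796, 5.4693, 4.0121, 1.0206, 0.1936 → R0 = 14.0752
x·lx·mx: 0, 0, 6.7592, 16.4079, 16.0484, 5.103, 1.1616 → Σ = 45.4801
T = 45.4801 / 14.0752 = 3.231222… → 3.23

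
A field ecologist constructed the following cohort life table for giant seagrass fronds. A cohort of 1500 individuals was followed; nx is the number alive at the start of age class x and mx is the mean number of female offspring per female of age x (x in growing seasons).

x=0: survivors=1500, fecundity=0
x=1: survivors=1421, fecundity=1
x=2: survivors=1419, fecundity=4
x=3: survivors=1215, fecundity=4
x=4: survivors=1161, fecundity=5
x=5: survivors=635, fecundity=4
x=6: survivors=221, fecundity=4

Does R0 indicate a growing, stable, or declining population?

growing

lx = nx/n0 = nx/1500: 1, 0.94733…, 0.946, 0.81, 0.774, 0.42333…, 0.14733…
R0 = Σ lx·mx = 0 + 0.947333… + 3.784 + 3.24 + 3.87 + 1.693333… + 0.589333… = 14.124…
R0 > 1, so the population is growing.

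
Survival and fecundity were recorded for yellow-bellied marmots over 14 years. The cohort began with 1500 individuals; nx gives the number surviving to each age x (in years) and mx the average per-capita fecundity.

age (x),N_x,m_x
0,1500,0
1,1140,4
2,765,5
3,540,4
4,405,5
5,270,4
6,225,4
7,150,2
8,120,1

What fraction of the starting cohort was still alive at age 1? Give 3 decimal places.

l_1 = n_1/n_0 = 1140/1500 = 0.76 → 0.760

0.760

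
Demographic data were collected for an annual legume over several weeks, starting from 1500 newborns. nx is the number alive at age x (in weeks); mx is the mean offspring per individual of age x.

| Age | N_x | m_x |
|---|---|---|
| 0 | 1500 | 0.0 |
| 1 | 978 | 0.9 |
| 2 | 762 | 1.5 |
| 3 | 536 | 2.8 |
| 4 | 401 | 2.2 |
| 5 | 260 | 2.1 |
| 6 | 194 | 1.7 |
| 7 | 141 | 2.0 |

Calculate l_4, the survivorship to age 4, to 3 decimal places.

l_4 = n_4/n_0 = 401/1500 = 0.267333… → 0.267

0.267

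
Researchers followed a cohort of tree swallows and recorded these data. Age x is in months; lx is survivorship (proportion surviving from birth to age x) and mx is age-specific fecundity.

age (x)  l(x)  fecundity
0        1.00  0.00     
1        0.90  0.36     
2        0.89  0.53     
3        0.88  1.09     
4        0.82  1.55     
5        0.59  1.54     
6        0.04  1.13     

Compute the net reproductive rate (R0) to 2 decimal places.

3.98

lx·mx by age: 0, 0.324, 0.4717, 0.9592, 1.271, 0.9086, 0.0452
R0 = Σ lx·mx = 3.9797 → 3.98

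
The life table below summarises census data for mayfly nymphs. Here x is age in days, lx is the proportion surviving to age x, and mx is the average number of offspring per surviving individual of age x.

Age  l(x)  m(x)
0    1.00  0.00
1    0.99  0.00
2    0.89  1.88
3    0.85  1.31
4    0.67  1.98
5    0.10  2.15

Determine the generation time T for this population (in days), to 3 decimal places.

lx·mx: 0, 0, 1.6732, 1.1135, 1.3266, 0.215 → R0 = 4.3283
x·lx·mx: 0, 0, 3.3464, 3.3405, 5.3064, 1.075 → Σ = 13.0683
T = 13.0683 / 4.3283 = 3.019269… → 3.019

3.019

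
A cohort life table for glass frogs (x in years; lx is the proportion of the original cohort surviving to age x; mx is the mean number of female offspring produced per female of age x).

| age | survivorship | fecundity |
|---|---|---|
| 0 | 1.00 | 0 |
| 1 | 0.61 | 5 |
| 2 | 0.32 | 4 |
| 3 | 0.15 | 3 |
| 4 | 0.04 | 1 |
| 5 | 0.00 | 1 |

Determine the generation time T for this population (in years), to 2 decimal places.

1.48

lx·mx: 0, 3.05, 1.28, 0.45, 0.04, 0 → R0 = 4.82
x·lx·mx: 0, 3.05, 2.56, 1.35, 0.16, 0 → Σ = 7.12
T = 7.12 / 4.82 = 1.477178… → 1.48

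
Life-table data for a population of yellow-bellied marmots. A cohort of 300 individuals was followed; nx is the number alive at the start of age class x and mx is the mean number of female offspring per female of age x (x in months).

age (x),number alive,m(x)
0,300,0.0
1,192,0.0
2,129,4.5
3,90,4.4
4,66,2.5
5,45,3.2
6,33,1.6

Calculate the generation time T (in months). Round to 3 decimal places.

3.023

lx = nx/n0 = nx/300: 1, 0.64, 0.43, 0.3, 0.22, 0.15, 0.11
lx·mx: 0, 0, 1.935, 1.32, 0.55, 0.48, 0.176 → R0 = 4.461
x·lx·mx: 0, 0, 3.87, 3.96, 2.2, 2.4, 1.056 → Σ = 13.486
T = 13.486 / 4.461 = 3.023089… → 3.023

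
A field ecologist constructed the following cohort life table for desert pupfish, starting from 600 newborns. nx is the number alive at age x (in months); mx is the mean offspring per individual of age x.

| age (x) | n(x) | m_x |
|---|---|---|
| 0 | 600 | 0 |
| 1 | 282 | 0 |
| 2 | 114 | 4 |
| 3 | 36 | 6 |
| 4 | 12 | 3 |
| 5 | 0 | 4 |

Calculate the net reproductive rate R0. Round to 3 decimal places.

lx = nx/n0 = nx/600: 1, 0.47, 0.19, 0.06, 0.02, 0
lx·mx by age: 0, 0, 0.76, 0.36, 0.06, 0
R0 = Σ lx·mx = 1.18 → 1.180

1.180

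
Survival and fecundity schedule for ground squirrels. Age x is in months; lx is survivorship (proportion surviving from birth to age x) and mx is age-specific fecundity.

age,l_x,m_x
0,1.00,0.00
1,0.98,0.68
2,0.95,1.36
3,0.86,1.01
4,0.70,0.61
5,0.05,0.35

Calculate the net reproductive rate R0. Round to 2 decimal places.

lx·mx by age: 0, 0.6664, 1.292, 0.8686, 0.427, 0.0175
R0 = Σ lx·mx = 3.2715 → 3.27

3.27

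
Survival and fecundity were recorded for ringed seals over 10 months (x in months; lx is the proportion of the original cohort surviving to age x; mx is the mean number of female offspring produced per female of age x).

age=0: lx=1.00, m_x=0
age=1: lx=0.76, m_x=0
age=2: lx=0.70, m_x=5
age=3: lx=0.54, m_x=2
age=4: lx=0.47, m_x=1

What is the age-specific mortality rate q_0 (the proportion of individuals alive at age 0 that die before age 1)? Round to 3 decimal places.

q_0 = (l_0 − l_1) / l_0 = (1 − 0.76) / 1
     = 0.24 / 1 = 0.24 → 0.240

0.240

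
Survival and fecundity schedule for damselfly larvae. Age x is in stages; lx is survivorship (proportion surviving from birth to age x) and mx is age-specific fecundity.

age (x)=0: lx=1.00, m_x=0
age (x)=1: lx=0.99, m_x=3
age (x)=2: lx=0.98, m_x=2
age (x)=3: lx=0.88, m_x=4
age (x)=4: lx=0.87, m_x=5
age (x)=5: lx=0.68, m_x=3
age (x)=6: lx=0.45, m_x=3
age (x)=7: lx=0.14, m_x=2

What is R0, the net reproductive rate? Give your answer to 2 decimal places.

lx·mx by age: 0, 2.97, 1.96, 3.52, 4.35, 2.04, 1.35, 0.28
R0 = Σ lx·mx = 16.47 → 16.47

16.47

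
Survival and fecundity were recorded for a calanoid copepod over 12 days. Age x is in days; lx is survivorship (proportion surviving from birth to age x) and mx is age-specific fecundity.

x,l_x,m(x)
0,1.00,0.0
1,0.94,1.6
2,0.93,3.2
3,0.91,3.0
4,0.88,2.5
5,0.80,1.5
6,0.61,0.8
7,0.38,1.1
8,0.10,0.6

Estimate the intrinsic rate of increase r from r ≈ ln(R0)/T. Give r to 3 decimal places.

0.771

R0 = Σ lx·mx = 0 + 1.504 + 2.976 + 2.73 + 2.2 + 1.2 + 0.488 + 0.418 + 0.06 = 11.576
Σ x·lx·mx = 36.78; T = 36.78/11.576 = 3.17726…
r ≈ ln(R0)/T = ln(11.576)/3.17726… = 0.77077… → 0.771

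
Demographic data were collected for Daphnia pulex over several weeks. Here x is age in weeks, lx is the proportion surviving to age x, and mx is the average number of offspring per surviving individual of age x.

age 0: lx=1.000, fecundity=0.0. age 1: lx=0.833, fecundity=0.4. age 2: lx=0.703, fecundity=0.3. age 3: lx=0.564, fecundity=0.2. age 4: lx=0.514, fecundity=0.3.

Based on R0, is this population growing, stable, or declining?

R0 = Σ lx·mx = 0 + 0.3332 + 0.2109 + 0.1128 + 0.1542 = 0.8111
R0 < 1, so the population is declining.

declining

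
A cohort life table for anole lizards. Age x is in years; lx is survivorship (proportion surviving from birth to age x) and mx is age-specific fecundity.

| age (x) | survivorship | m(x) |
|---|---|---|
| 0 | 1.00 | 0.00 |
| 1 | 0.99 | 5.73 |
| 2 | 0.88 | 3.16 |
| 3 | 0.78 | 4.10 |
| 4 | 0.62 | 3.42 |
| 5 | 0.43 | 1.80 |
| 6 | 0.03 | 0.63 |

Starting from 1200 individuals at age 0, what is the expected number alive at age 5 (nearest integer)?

516

Expected survivors = N0 · l_5 = 1200 × 0.43 = 516 → 516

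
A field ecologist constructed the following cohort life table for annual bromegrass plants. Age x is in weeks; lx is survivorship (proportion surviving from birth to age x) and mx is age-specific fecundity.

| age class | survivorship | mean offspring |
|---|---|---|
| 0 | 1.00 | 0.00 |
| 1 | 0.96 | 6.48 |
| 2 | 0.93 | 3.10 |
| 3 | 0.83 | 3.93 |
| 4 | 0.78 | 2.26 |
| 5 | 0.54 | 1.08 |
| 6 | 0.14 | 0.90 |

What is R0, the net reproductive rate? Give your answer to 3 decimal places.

14.838

lx·mx by age: 0, 6.2208, 2.883, 3.2619, 1.7628, 0.5832, 0.126
R0 = Σ lx·mx = 14.8377 → 14.838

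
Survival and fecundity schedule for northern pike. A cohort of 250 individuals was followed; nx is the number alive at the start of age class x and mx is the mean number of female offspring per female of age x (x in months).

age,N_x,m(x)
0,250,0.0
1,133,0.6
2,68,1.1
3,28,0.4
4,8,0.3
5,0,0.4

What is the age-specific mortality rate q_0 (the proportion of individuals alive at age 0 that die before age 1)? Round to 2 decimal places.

0.47

lx = nx/n0 = nx/250: 1, 0.532, 0.272, 0.112, 0.032, 0
q_0 = (l_0 − l_1) / l_0 = (1 − 0.532) / 1
     = 0.468 / 1 = 0.468 → 0.47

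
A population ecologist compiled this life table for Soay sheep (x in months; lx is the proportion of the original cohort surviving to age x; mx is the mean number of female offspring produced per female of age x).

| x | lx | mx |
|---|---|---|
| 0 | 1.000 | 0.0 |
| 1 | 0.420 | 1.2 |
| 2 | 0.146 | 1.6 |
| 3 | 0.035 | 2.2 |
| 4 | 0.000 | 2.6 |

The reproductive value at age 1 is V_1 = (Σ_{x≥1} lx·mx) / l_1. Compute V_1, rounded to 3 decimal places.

1.940

lx·mx for x ≥ 1: 0.504, 0.2336, 0.077, 0 → sum = 0.8146
V_1 = 0.8146 / l_1 = 0.8146 / 0.42 = 1.939524… → 1.940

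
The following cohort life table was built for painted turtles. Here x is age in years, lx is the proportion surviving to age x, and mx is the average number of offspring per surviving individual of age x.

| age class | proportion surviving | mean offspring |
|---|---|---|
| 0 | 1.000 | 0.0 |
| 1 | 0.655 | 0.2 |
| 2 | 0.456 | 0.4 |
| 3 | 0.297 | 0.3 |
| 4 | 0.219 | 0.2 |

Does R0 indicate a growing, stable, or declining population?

declining

R0 = Σ lx·mx = 0 + 0.131 + 0.1824 + 0.0891 + 0.0438 = 0.4463
R0 < 1, so the population is declining.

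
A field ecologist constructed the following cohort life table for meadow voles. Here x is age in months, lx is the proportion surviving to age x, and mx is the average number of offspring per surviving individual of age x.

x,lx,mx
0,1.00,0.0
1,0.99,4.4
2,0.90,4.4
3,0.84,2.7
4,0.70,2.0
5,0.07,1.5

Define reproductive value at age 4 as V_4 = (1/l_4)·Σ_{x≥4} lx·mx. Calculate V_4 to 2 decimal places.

lx·mx for x ≥ 4: 1.4, 0.105 → sum = 1.505
V_4 = 1.505 / l_4 = 1.505 / 0.7 = 2.15 → 2.15

2.15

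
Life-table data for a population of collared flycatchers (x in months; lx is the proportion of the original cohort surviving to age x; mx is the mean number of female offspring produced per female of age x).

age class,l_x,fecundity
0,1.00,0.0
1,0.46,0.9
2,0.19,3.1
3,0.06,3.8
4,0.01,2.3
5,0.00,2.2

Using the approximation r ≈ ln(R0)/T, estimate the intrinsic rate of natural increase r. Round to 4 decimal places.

0.1199

R0 = Σ lx·mx = 0 + 0.414 + 0.589 + 0.228 + 0.023 + 0 = 1.254
Σ x·lx·mx = 2.368; T = 2.368/1.254 = 1.88836…
r ≈ ln(R0)/T = ln(1.254)/1.88836… = 0.11986… → 0.1199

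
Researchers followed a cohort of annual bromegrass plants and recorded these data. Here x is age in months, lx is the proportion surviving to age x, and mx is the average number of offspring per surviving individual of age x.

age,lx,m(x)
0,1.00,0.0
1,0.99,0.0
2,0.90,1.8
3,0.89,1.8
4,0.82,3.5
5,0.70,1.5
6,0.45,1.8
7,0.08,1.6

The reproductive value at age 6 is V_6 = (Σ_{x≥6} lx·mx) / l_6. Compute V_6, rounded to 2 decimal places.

lx·mx for x ≥ 6: 0.81, 0.128 → sum = 0.938
V_6 = 0.938 / l_6 = 0.938 / 0.45 = 2.084444… → 2.08

2.08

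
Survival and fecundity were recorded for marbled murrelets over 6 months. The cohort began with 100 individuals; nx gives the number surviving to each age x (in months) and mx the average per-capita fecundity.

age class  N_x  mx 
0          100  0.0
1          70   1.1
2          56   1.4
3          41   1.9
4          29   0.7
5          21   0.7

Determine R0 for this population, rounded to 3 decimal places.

lx = nx/n0 = nx/100: 1, 0.7, 0.56, 0.41, 0.29, 0.21
lx·mx by age: 0, 0.77, 0.784, 0.779, 0.203, 0.147
R0 = Σ lx·mx = 2.683 → 2.683

2.683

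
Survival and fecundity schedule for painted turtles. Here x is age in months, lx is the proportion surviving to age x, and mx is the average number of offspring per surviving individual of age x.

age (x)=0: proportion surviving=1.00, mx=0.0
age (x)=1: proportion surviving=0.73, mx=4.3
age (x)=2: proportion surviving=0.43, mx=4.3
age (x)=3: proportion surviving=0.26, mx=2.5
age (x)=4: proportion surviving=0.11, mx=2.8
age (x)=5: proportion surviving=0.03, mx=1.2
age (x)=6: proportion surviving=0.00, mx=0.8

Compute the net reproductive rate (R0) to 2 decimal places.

5.98

lx·mx by age: 0, 3.139, 1.849, 0.65, 0.308, 0.036, 0
R0 = Σ lx·mx = 5.982 → 5.98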